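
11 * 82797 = 910767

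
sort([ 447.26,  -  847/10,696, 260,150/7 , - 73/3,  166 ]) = [ - 847/10, - 73/3,150/7, 166, 260,447.26 , 696]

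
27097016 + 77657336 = 104754352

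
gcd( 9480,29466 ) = 6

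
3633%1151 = 180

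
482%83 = 67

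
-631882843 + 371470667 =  - 260412176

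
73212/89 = 73212/89 = 822.61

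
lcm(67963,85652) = 6252596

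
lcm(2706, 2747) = 181302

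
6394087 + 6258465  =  12652552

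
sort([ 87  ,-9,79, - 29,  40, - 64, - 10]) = [ - 64, - 29, -10,  -  9,40,  79, 87]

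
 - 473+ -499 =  - 972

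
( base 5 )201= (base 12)43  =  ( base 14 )39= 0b110011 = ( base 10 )51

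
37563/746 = 37563/746 = 50.35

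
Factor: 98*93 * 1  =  9114  =  2^1*3^1*7^2*31^1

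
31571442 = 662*47691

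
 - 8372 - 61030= - 69402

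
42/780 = 7/130 = 0.05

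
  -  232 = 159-391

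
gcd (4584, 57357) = 3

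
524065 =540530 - 16465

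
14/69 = 14/69 = 0.20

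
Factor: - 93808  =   - 2^4*11^1*13^1*41^1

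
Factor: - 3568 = - 2^4* 223^1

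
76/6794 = 38/3397 = 0.01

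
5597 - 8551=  - 2954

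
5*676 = 3380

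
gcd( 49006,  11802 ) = 2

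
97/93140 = 97/93140 = 0.00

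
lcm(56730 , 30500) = 2836500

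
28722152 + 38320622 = 67042774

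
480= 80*6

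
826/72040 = 413/36020= 0.01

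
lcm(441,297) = 14553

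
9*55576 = 500184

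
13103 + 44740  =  57843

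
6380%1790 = 1010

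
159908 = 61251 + 98657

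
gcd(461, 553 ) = 1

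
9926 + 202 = 10128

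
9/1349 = 9/1349 = 0.01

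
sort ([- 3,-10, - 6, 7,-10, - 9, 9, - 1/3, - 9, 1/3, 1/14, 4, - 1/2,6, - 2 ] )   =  [ - 10, - 10 , - 9, -9, - 6, - 3 , - 2, - 1/2, - 1/3, 1/14,1/3, 4, 6, 7 , 9]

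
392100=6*65350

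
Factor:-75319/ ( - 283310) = 109/410 =2^( - 1)*5^( - 1) *41^( - 1)*109^1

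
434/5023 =434/5023 = 0.09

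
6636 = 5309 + 1327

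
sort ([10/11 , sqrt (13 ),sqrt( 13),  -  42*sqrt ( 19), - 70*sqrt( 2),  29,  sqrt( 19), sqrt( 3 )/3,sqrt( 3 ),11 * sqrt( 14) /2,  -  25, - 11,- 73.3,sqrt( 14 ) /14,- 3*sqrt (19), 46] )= [ - 42*sqrt (19),-70*sqrt( 2 ), - 73.3,  -  25 ,-3*sqrt(19), - 11,sqrt( 14) /14, sqrt(3)/3,10/11, sqrt(3 ),sqrt( 13),sqrt(13) , sqrt(19), 11* sqrt(14) /2, 29,46] 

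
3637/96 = 3637/96 = 37.89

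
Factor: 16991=13^1*1307^1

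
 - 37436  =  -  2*18718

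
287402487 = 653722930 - 366320443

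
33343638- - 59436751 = 92780389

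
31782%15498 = 786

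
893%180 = 173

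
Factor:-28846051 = - 13^1*37^1*59971^1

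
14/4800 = 7/2400 = 0.00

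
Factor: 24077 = 24077^1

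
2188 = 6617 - 4429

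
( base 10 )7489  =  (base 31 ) 7oi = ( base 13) 3541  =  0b1110101000001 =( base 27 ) a7a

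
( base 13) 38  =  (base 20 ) 27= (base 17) 2D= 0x2f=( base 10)47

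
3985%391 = 75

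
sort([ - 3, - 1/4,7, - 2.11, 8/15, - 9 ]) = [ - 9, - 3, - 2.11, - 1/4, 8/15 , 7] 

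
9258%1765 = 433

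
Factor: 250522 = 2^1  *125261^1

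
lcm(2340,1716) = 25740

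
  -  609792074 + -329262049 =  - 939054123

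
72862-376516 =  -303654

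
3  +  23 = 26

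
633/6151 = 633/6151 = 0.10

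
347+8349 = 8696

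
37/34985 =37/34985 = 0.00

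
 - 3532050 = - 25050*141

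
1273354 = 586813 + 686541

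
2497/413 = 6 + 19/413 = 6.05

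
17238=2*8619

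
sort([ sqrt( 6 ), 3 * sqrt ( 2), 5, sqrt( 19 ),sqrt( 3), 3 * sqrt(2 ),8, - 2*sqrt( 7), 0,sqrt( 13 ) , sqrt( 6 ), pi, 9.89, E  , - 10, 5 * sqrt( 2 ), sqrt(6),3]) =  [- 10,- 2*sqrt(7), 0, sqrt( 3 ), sqrt(6) , sqrt(6), sqrt ( 6 ),E, 3 , pi, sqrt(  13 ),3 *sqrt( 2), 3*sqrt( 2 ),sqrt( 19),5, 5*sqrt( 2 ),8, 9.89]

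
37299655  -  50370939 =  - 13071284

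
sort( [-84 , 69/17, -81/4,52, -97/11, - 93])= [ -93, - 84, - 81/4,  -  97/11,69/17,52]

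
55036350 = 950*57933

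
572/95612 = 13/2173 = 0.01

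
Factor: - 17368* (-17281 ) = 300136408 = 2^3*11^1 * 13^1 * 167^1*1571^1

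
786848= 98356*8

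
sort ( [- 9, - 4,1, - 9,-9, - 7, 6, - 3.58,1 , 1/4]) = [-9, - 9, - 9 , - 7, - 4,  -  3.58 , 1/4, 1, 1,  6]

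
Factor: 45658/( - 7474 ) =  - 617/101  =  - 101^(  -  1)*617^1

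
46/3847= 46/3847= 0.01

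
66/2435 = 66/2435 = 0.03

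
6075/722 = 6075/722 = 8.41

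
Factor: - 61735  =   - 5^1*12347^1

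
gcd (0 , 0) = 0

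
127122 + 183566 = 310688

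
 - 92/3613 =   -  1 + 3521/3613 = - 0.03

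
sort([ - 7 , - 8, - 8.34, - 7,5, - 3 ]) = [ - 8.34,  -  8, - 7 , - 7,  -  3,5]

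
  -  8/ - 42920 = 1/5365 = 0.00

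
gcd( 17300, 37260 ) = 20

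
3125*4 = 12500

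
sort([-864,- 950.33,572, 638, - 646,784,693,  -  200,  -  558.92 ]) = [ -950.33,  -  864, -646, - 558.92,  -  200,572, 638,693,784] 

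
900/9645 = 60/643= 0.09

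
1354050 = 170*7965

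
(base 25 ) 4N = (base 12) a3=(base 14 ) 8B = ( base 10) 123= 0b1111011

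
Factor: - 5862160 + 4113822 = -2^1*31^1 *163^1*173^1 = -  1748338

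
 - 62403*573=-35756919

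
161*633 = 101913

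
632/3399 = 632/3399 = 0.19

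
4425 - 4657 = - 232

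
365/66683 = 365/66683 = 0.01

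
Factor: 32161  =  29^1*1109^1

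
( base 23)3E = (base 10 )83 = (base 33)2h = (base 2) 1010011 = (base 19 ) 47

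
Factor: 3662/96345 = 2^1*3^( - 2 )*5^ ( - 1)*1831^1*2141^(-1)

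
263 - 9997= - 9734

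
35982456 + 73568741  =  109551197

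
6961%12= 1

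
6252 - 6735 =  - 483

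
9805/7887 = 9805/7887 = 1.24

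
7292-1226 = 6066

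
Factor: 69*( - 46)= - 3174 = - 2^1*3^1*23^2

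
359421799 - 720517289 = - 361095490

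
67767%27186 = 13395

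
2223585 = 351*6335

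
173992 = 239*728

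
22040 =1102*20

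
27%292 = 27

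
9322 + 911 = 10233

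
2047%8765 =2047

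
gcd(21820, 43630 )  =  10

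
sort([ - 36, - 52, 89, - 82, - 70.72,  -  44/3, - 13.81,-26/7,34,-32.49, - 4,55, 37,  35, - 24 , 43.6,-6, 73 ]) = [-82, - 70.72,-52,-36, - 32.49, - 24,-44/3,  -  13.81, - 6,-4,-26/7, 34,  35,37,43.6, 55,73,89 ]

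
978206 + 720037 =1698243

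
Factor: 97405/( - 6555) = -847/57 = - 3^( - 1 )*7^1 * 11^2*19^ ( - 1)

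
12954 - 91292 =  - 78338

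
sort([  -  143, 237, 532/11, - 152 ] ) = [  -  152, - 143, 532/11,237]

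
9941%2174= 1245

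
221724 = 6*36954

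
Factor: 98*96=9408 = 2^6*3^1*7^2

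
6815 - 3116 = 3699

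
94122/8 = 47061/4 = 11765.25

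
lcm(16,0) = 0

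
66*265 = 17490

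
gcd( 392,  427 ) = 7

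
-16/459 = - 16/459  =  -0.03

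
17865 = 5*3573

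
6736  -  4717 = 2019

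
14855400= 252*58950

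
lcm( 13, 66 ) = 858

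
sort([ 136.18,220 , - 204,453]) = [-204,136.18, 220,453 ] 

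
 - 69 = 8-77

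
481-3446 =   -  2965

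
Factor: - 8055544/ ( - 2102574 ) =2^2 * 3^( - 1)*7^1*19^1*67^1*113^1 * 350429^( - 1) = 4027772/1051287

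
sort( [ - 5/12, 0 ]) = [- 5/12  ,  0] 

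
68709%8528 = 485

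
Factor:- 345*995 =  - 343275 = -3^1*5^2*23^1 *199^1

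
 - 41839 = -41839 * 1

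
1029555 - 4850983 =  - 3821428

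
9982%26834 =9982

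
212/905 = 212/905 =0.23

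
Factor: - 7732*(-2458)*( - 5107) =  - 2^3*1229^1 * 1933^1*5107^1 = - 97059842392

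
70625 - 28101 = 42524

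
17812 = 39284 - 21472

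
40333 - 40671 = - 338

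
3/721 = 3/721 = 0.00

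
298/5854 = 149/2927 = 0.05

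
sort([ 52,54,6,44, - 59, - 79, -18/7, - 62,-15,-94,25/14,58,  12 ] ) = [ - 94, - 79, -62, - 59 ,-15,-18/7,25/14,6,12,44,52,54,58] 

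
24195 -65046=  - 40851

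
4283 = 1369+2914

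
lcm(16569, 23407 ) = 1474641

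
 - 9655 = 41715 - 51370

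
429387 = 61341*7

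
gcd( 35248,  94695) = 1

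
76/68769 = 76/68769 = 0.00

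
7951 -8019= -68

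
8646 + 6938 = 15584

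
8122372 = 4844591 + 3277781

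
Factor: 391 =17^1*23^1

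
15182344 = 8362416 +6819928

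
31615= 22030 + 9585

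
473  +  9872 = 10345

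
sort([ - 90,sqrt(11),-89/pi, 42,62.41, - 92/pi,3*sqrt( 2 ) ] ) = [ - 90, - 92/pi, - 89/pi,sqrt( 11 ), 3*sqrt( 2 ),42,62.41]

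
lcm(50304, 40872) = 653952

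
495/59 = 8 + 23/59 = 8.39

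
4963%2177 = 609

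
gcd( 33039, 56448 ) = 9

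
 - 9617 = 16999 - 26616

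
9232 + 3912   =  13144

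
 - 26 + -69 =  - 95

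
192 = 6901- 6709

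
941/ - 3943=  -1 + 3002/3943 =- 0.24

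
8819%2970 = 2879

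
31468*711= 22373748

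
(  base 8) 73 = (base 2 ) 111011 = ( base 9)65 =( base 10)59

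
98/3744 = 49/1872 =0.03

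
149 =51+98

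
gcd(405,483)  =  3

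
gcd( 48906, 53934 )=6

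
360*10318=3714480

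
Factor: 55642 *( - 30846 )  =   - 1716333132 = - 2^2 * 3^1*43^1*53^1*97^1*647^1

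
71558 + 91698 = 163256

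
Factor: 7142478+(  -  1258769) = 5883709 = 13^1*499^1*907^1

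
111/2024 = 111/2024= 0.05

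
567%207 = 153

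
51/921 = 17/307 = 0.06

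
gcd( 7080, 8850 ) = 1770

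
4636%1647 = 1342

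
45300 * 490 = 22197000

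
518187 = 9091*57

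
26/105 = 26/105 = 0.25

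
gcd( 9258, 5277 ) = 3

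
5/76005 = 1/15201 = 0.00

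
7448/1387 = 5 + 27/73 = 5.37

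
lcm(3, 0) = 0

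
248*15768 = 3910464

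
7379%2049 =1232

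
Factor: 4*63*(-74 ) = -18648 = - 2^3*3^2*7^1*37^1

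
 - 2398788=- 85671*28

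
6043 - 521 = 5522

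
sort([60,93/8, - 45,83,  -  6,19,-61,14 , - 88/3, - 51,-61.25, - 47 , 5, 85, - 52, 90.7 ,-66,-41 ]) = [ - 66 ,-61.25,-61, - 52,-51 ,-47,  -  45,-41,-88/3,-6, 5,  93/8,14,19,60,83,85 , 90.7] 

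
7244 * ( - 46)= - 333224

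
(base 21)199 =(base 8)1177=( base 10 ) 639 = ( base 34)IR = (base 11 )531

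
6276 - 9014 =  - 2738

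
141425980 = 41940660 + 99485320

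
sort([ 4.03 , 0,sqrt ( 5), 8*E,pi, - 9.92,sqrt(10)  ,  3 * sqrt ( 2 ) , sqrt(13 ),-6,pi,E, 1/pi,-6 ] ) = [ - 9.92,-6, - 6,0,1/pi, sqrt(5), E, pi, pi,sqrt( 10),sqrt( 13),4.03,3*sqrt (2), 8  *E]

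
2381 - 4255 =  - 1874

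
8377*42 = 351834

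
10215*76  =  776340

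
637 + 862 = 1499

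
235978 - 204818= 31160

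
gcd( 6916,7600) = 76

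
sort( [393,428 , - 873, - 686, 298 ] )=[  -  873 ,-686,298, 393, 428]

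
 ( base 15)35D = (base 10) 763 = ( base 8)1373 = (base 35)ls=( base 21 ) 1F7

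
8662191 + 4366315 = 13028506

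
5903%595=548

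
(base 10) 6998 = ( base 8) 15526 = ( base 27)9G5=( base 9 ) 10535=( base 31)78N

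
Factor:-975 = - 3^1*5^2*13^1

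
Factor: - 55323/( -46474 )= 2^( - 1)*3^4*19^( - 1) * 683^1 * 1223^( - 1) 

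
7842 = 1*7842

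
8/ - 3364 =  - 2/841 = - 0.00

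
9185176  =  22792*403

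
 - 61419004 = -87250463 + 25831459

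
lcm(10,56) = 280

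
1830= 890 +940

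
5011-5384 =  - 373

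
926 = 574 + 352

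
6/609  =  2/203= 0.01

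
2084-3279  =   - 1195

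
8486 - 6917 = 1569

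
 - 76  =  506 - 582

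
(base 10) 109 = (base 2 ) 1101101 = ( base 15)74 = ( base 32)3D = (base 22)4l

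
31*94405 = 2926555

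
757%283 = 191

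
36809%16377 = 4055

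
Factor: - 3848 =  - 2^3*13^1*37^1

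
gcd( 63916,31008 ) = 76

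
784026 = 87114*9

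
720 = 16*45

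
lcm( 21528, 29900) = 538200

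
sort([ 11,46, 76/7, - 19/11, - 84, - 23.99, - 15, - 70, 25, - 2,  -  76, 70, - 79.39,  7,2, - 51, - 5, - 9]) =[ - 84, - 79.39, - 76,-70, - 51, - 23.99, - 15,  -  9, - 5,-2, - 19/11, 2, 7,  76/7, 11, 25, 46,70 ]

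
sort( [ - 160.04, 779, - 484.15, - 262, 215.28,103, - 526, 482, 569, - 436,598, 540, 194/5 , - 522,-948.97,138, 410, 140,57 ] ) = [ - 948.97, - 526, - 522, - 484.15, - 436 ,-262, - 160.04  ,  194/5, 57, 103, 138, 140 , 215.28, 410, 482, 540, 569, 598,779]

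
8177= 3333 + 4844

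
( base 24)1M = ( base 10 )46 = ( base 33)1d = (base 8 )56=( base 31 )1f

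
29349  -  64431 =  - 35082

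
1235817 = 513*2409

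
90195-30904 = 59291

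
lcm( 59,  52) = 3068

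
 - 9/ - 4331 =9/4331 = 0.00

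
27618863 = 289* 95567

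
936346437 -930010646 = 6335791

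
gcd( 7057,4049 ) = 1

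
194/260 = 97/130 = 0.75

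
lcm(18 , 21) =126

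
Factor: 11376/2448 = 17^ ( - 1)  *  79^1 = 79/17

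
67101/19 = 3531  +  12/19 = 3531.63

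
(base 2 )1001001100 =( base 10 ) 588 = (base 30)JI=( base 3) 210210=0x24C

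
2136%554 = 474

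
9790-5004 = 4786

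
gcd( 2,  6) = 2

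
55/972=55/972 = 0.06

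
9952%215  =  62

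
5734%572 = 14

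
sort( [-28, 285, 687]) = [ - 28,  285, 687] 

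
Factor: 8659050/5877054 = 3^( - 1 )*5^2*57727^1*326503^(-1 ) = 1443175/979509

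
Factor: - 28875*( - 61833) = 3^2*5^3 * 7^1*11^1*20611^1 = 1785427875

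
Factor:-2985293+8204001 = 5218708 = 2^2*11^1*83^1*1429^1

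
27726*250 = 6931500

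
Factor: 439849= 439849^1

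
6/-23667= - 1 + 7887/7889 =-0.00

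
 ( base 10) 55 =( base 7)106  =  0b110111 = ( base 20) 2F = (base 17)34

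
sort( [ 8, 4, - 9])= [  -  9, 4 , 8]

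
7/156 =7/156 = 0.04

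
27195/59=27195/59 = 460.93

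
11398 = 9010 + 2388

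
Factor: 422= 2^1* 211^1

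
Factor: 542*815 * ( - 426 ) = -188176980 =- 2^2*3^1  *  5^1*71^1*163^1* 271^1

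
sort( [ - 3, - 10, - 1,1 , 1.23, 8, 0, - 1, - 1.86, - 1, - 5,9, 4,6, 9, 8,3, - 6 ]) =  [  -  10, - 6, - 5, - 3, - 1.86, - 1,-1, - 1,0, 1, 1.23, 3 , 4, 6,8, 8,9, 9]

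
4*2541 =10164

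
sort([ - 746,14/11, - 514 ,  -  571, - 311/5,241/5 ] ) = [ - 746, - 571  , - 514,-311/5, 14/11 , 241/5] 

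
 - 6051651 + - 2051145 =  - 8102796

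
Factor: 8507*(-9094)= -2^1*47^1*181^1*4547^1  =  -  77362658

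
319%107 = 105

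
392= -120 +512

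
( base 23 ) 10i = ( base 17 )1f3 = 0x223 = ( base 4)20203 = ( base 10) 547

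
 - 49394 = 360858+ - 410252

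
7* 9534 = 66738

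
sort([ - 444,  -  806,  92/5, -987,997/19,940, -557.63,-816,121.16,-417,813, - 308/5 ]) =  [  -  987, - 816,-806, - 557.63,- 444, - 417, - 308/5,92/5,997/19,121.16, 813,940 ] 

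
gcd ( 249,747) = 249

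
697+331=1028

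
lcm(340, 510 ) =1020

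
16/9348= 4/2337  =  0.00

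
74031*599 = 44344569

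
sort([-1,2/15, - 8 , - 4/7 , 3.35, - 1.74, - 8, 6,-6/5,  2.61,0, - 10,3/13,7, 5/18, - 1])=[  -  10,  -  8, - 8,  -  1.74,-6/5,-1, - 1, - 4/7, 0  ,  2/15,3/13, 5/18,2.61 , 3.35,6,7 ] 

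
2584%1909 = 675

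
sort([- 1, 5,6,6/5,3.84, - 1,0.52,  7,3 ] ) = [-1, - 1,0.52, 6/5,3,3.84 , 5, 6,7]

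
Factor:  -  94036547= - 11^1*31^1*275767^1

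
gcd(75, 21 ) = 3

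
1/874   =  1/874 = 0.00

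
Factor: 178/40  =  89/20 = 2^(-2) * 5^( - 1 ) * 89^1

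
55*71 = 3905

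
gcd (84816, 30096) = 2736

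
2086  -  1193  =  893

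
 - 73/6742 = - 73/6742 = - 0.01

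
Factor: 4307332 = 2^2*61^1*127^1*139^1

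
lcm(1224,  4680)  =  79560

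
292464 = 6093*48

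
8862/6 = 1477 = 1477.00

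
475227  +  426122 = 901349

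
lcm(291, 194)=582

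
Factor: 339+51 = 390 = 2^1*3^1*5^1*13^1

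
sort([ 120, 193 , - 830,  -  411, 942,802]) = [ - 830 , - 411, 120,193,802, 942]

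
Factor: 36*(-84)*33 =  - 2^4*3^4*7^1*11^1 = - 99792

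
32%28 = 4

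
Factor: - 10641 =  -3^1*3547^1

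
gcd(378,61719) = 21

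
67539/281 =67539/281 = 240.35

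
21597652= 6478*3334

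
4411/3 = 1470 + 1/3 = 1470.33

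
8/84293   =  8/84293 = 0.00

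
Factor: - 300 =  - 2^2 * 3^1*5^2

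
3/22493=3/22493 = 0.00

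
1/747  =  1/747 =0.00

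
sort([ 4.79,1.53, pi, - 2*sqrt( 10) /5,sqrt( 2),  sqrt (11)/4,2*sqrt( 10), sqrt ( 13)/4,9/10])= [ - 2*sqrt(10)/5,sqrt( 11 ) /4, 9/10,sqrt( 13)/4, sqrt( 2), 1.53, pi,4.79  ,  2*sqrt( 10) ] 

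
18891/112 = 168 + 75/112 = 168.67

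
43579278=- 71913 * (-606) 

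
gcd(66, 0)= 66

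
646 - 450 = 196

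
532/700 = 19/25 = 0.76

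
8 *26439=211512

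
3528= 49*72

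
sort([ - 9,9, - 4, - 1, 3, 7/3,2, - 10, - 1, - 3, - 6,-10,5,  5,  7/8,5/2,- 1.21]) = [ - 10, -10, - 9, - 6, - 4,-3,  -  1.21, - 1, - 1,7/8,2 , 7/3,  5/2,3,  5,5, 9]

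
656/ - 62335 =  - 1 + 61679/62335  =  -0.01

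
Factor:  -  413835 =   -  3^1*5^1*47^1*587^1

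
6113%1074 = 743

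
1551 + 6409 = 7960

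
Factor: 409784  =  2^3 *181^1*283^1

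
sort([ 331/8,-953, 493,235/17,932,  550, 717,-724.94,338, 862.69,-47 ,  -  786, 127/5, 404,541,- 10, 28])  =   [ -953,-786 ,  -  724.94,-47, - 10, 235/17,  127/5, 28, 331/8,  338,404,493, 541,550, 717, 862.69, 932]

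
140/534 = 70/267 = 0.26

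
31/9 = 3 + 4/9 = 3.44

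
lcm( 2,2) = 2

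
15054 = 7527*2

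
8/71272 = 1/8909 = 0.00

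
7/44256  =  7/44256 = 0.00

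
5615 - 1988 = 3627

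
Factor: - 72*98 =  - 2^4*3^2*7^2 =- 7056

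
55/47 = 55/47 = 1.17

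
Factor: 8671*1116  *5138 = 49719583368 = 2^3*3^2*7^1*13^1  *23^1*29^1*31^1*367^1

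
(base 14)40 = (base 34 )1m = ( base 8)70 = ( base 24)28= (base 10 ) 56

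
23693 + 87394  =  111087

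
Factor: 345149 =7^1 * 49307^1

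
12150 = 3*4050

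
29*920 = 26680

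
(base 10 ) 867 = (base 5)11432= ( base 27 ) 153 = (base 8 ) 1543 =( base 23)1eg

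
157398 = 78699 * 2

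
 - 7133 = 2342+  -  9475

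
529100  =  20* 26455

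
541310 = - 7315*( - 74) 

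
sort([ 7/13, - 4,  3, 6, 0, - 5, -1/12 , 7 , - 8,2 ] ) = [-8,  -  5 , - 4, - 1/12, 0,7/13,2,3,6, 7]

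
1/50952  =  1/50952 =0.00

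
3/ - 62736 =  - 1 + 20911/20912 = - 0.00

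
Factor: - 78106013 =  - 78106013^1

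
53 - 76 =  - 23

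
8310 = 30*277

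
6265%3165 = 3100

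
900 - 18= 882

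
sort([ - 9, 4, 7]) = [  -  9, 4,7 ] 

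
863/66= 863/66 = 13.08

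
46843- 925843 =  - 879000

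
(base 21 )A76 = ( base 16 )11d3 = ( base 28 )5mr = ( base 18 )e19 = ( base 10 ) 4563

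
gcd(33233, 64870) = 1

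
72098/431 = 72098/431=   167.28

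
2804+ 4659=7463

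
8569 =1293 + 7276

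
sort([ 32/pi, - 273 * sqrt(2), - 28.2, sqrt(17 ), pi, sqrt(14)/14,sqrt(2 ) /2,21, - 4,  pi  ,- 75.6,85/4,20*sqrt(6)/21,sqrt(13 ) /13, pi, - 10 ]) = [ - 273*sqrt( 2),-75.6, - 28.2, - 10,  -  4,  sqrt(14 )/14, sqrt( 13)/13 , sqrt (2)/2,20 * sqrt(6) /21,pi , pi,pi, sqrt( 17),32/pi,21,  85/4 ] 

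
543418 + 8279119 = 8822537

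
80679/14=5762 + 11/14 = 5762.79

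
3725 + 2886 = 6611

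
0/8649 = 0 = 0.00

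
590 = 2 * 295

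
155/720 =31/144 = 0.22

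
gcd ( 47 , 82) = 1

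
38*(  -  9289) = -352982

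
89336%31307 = 26722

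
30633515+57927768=88561283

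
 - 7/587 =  - 7/587 =-0.01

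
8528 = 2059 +6469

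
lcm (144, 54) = 432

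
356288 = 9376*38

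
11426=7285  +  4141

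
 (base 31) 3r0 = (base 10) 3720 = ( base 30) 440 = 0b111010001000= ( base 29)4C8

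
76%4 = 0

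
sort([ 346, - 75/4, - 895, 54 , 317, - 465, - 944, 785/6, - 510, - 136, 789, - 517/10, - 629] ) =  [ -944, - 895, - 629, - 510, - 465, - 136, - 517/10, - 75/4,54,785/6,317, 346, 789] 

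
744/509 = 1 + 235/509=1.46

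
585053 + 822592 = 1407645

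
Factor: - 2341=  - 2341^1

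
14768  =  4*3692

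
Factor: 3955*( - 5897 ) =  - 23322635 = -5^1*7^1*113^1 * 5897^1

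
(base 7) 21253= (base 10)5281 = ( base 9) 7217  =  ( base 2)1010010100001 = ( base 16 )14A1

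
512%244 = 24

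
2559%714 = 417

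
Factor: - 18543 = - 3^1  *7^1*883^1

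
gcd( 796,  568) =4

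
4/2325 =4/2325 =0.00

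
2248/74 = 30+14/37 = 30.38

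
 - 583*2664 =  - 1553112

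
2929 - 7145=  - 4216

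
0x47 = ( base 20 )3B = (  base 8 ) 107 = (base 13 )56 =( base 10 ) 71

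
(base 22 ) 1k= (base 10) 42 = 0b101010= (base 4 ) 222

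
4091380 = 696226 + 3395154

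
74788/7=10684  =  10684.00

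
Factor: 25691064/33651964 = 2^1*3^1 * 7^1*19^( - 1)*31^1*4933^1*442789^(  -  1) = 6422766/8412991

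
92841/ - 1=  -  92841 + 0/1 = - 92841.00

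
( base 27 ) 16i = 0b1110001101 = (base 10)909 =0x38d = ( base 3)1020200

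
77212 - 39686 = 37526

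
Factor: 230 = 2^1*5^1*23^1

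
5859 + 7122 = 12981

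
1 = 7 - 6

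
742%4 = 2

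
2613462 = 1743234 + 870228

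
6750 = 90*75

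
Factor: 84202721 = 84202721^1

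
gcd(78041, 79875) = 1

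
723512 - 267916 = 455596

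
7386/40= 184+ 13/20 =184.65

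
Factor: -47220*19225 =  - 2^2*3^1*5^3*769^1* 787^1 = -907804500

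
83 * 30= 2490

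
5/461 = 5/461 = 0.01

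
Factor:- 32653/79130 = -2^( - 1 ) *5^(-1 ) * 41^( - 1)*193^( - 1 )*32653^1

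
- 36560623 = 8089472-44650095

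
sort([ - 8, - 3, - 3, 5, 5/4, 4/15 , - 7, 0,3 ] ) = [ - 8, - 7 ,  -  3, - 3,  0,4/15, 5/4,3,5]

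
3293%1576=141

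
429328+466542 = 895870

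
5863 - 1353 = 4510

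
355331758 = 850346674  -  495014916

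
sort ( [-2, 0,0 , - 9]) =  [-9, - 2,0,0]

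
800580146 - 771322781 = 29257365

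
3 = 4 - 1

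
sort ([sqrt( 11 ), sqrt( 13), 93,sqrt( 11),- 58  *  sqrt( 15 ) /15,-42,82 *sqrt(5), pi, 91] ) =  [ - 42, - 58*sqrt( 15)/15 , pi, sqrt (11), sqrt( 11), sqrt( 13 ), 91, 93, 82*sqrt( 5 )] 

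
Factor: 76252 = 2^2*11^1*1733^1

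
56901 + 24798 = 81699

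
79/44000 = 79/44000 = 0.00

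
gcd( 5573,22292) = 5573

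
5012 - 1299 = 3713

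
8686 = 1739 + 6947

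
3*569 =1707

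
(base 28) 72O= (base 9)7566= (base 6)41440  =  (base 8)12700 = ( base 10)5568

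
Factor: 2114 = 2^1*7^1*151^1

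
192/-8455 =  - 1 + 8263/8455 = - 0.02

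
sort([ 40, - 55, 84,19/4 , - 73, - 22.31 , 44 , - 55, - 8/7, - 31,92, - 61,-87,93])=[  -  87, - 73, - 61,  -  55, - 55, - 31,-22.31, - 8/7 , 19/4 , 40,  44, 84,92,93]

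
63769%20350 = 2719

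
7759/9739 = 7759/9739 = 0.80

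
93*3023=281139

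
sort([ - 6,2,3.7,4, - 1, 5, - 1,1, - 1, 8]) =[ - 6, - 1, - 1,-1, 1, 2,3.7, 4,5,8 ] 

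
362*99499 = 36018638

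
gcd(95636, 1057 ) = 1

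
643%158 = 11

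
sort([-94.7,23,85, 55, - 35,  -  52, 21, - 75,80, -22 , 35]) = [ - 94.7, - 75,  -  52,  -  35 , - 22,21,23,35,55,80,85 ] 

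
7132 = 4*1783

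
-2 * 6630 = -13260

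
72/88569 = 8/9841 = 0.00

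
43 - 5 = 38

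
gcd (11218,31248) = 2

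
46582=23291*2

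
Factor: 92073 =3^1*47^1*653^1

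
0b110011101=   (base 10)413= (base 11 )346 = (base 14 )217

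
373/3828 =373/3828 = 0.10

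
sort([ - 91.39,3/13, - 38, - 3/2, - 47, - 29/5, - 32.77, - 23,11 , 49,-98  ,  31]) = [ - 98,-91.39, - 47, - 38, - 32.77, - 23, - 29/5,- 3/2,3/13, 11, 31,  49]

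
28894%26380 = 2514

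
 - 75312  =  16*( - 4707)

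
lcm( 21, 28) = 84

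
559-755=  - 196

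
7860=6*1310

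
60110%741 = 89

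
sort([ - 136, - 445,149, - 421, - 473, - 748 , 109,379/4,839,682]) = [-748,  -  473, - 445,-421, - 136,379/4, 109,149,682,839]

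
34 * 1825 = 62050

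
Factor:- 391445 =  - 5^1*79^1*991^1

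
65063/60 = 65063/60 = 1084.38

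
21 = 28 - 7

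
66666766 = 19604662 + 47062104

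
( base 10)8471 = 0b10000100010111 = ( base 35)6w1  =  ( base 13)3B18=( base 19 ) 148g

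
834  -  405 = 429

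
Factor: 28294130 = 2^1*  5^1*2829413^1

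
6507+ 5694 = 12201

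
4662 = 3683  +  979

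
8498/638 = 13 + 102/319 = 13.32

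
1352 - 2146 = -794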